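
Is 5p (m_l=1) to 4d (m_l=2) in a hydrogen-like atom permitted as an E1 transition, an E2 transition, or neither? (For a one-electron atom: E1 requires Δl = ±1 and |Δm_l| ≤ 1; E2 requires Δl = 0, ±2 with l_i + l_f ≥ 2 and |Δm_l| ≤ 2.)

Δl = 2 − 1 = +1; l_i + l_f = 3.
Δm_l = +1.
E1 (Δl = ±1, |Δm_l| ≤ 1): satisfied.
E2 (Δl = 0,±2, l_i+l_f ≥ 2, |Δm_l| ≤ 2): not satisfied.

E1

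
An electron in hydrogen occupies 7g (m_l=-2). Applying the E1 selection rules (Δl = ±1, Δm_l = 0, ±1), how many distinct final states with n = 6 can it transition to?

E1 requires Δl = ±1, so l_f ∈ {3, 5}; with 0 ≤ l_f ≤ n_f−1 = 5, the allowed l_f values are {3, 5}.
For l_f = 3: m_f ∈ {m_i−1, m_i, m_i+1} ∩ [−3, 3] = {-3, -2, -1} → 3 states.
For l_f = 5: m_f ∈ {m_i−1, m_i, m_i+1} ∩ [−5, 5] = {-3, -2, -1} → 3 states.
Total: 6.

6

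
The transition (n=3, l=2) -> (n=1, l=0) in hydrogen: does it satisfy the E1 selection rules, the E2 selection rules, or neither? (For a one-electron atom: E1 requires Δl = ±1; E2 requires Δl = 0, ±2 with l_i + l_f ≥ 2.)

E2

Δl = 0 − 2 = -2; l_i + l_f = 2.
E1 (Δl = ±1): not satisfied.
E2 (Δl = 0,±2, l_i+l_f ≥ 2): satisfied.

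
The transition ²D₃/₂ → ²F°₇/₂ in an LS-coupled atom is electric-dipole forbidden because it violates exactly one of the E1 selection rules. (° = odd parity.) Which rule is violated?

the ΔJ = 0, ±1 rule

Parity must change: even → odd — passes.
ΔS = 0: S: 1/2 → 1/2 — passes.
ΔL = 0, ±1 (not L=0↔0): L: 2 → 3, ΔL = +1 — passes.
ΔJ = 0, ±1 (not J=0↔0): J: 3/2 → 7/2, ΔJ = +2 — fails.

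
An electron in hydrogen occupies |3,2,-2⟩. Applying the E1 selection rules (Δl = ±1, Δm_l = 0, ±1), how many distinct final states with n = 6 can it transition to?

E1 requires Δl = ±1, so l_f ∈ {1, 3}; with 0 ≤ l_f ≤ n_f−1 = 5, the allowed l_f values are {1, 3}.
For l_f = 1: m_f ∈ {m_i−1, m_i, m_i+1} ∩ [−1, 1] = {-1} → 1 state.
For l_f = 3: m_f ∈ {m_i−1, m_i, m_i+1} ∩ [−3, 3] = {-3, -2, -1} → 3 states.
Total: 4.

4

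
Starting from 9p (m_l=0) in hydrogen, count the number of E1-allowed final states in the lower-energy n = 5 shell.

4

E1 requires Δl = ±1, so l_f ∈ {0, 2}; with 0 ≤ l_f ≤ n_f−1 = 4, the allowed l_f values are {0, 2}.
For l_f = 0: m_f ∈ {m_i−1, m_i, m_i+1} ∩ [−0, 0] = {0} → 1 state.
For l_f = 2: m_f ∈ {m_i−1, m_i, m_i+1} ∩ [−2, 2] = {-1, 0, 1} → 3 states.
Total: 4.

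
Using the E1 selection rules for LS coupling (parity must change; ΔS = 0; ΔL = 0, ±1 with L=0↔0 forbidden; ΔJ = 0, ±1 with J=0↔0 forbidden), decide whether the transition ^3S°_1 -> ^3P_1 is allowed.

Parity must change: odd → even — ok.
ΔS = 0: S: 1 → 1 — ok.
ΔL = 0, ±1 (not L=0↔0): L: 0 → 1, ΔL = +1 — ok.
ΔJ = 0, ±1 (not J=0↔0): J: 1 → 1, ΔJ = +0 — ok.
All four E1 rules are satisfied.

allowed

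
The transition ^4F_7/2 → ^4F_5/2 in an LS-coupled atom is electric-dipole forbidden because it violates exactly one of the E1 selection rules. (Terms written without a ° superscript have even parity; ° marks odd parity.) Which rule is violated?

parity

Reading off the term symbols: S 3/2→3/2, L 3→3, J 7/2→5/2, parity even→even.
Parity must change: even → even — fails.
ΔS = 0: S: 3/2 → 3/2 — ok.
ΔL = 0, ±1 (not L=0↔0): L: 3 → 3, ΔL = +0 — ok.
ΔJ = 0, ±1 (not J=0↔0): J: 7/2 → 5/2, ΔJ = -1 — ok.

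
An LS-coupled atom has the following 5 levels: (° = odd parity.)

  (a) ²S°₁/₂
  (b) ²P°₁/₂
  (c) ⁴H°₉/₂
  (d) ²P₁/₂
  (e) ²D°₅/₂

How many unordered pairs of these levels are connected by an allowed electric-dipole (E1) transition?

2

(a)–(b): forbidden (parity).
(a)–(c): forbidden (parity, ΔS, ΔL, ΔJ).
(a)–(d): allowed.
(a)–(e): forbidden (parity, ΔL, ΔJ).
(b)–(c): forbidden (parity, ΔS, ΔL, ΔJ).
(b)–(d): allowed.
(b)–(e): forbidden (parity, ΔJ).
(c)–(d): forbidden (ΔS, ΔL, ΔJ).
(c)–(e): forbidden (parity, ΔS, ΔL, ΔJ).
(d)–(e): forbidden (ΔJ).
Allowed pairs: 2 of 10.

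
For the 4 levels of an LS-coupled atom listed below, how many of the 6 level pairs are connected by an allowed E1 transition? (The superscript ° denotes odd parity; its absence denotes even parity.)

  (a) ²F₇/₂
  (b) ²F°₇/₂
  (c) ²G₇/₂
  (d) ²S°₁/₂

(a)–(b): allowed.
(a)–(c): forbidden (parity).
(a)–(d): forbidden (ΔL, ΔJ).
(b)–(c): allowed.
(b)–(d): forbidden (parity, ΔL, ΔJ).
(c)–(d): forbidden (ΔL, ΔJ).
Allowed pairs: 2 of 6.

2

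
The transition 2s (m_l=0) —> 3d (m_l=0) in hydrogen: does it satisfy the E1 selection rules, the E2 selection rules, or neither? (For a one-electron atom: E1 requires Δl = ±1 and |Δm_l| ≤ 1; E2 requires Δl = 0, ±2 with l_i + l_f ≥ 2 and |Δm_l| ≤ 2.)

E2

Δl = 2 − 0 = +2; l_i + l_f = 2.
Δm_l = +0.
E1 (Δl = ±1, |Δm_l| ≤ 1): not satisfied.
E2 (Δl = 0,±2, l_i+l_f ≥ 2, |Δm_l| ≤ 2): satisfied.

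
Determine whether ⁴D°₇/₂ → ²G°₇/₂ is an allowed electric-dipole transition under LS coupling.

Initial level: S=3/2, L=2, J=7/2, parity odd. Final level: S=1/2, L=4, J=7/2, parity odd.
Parity must change: odd → odd — fails.
ΔS = 0: S: 3/2 → 1/2 — fails.
ΔL = 0, ±1 (not L=0↔0): L: 2 → 4, ΔL = +2 — fails.
ΔJ = 0, ±1 (not J=0↔0): J: 7/2 → 7/2, ΔJ = +0 — passes.
Rule(s) violated: parity, ΔS, ΔL.

forbidden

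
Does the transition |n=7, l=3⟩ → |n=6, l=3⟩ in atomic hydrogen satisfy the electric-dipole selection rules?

forbidden

l: 3 → 3 (Δl = +0). Δl = ±1 fails.
The transition is electric-dipole forbidden.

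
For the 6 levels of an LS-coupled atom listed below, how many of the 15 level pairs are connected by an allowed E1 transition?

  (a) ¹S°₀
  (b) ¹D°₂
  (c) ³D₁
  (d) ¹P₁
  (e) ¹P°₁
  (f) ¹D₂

(a)–(b): forbidden (parity, ΔL, ΔJ).
(a)–(c): forbidden (ΔS, ΔL).
(a)–(d): allowed.
(a)–(e): forbidden (parity).
(a)–(f): forbidden (ΔL, ΔJ).
(b)–(c): forbidden (ΔS).
(b)–(d): allowed.
(b)–(e): forbidden (parity).
(b)–(f): allowed.
(c)–(d): forbidden (parity, ΔS).
(c)–(e): forbidden (ΔS).
(c)–(f): forbidden (parity, ΔS).
(d)–(e): allowed.
(d)–(f): forbidden (parity).
(e)–(f): allowed.
Allowed pairs: 5 of 15.

5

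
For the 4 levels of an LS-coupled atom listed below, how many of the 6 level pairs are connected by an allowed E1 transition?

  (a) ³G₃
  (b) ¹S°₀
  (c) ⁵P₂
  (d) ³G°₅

0

(a)–(b): forbidden (ΔS, ΔL, ΔJ).
(a)–(c): forbidden (parity, ΔS, ΔL).
(a)–(d): forbidden (ΔJ).
(b)–(c): forbidden (ΔS, ΔJ).
(b)–(d): forbidden (parity, ΔS, ΔL, ΔJ).
(c)–(d): forbidden (ΔS, ΔL, ΔJ).
Allowed pairs: 0 of 6.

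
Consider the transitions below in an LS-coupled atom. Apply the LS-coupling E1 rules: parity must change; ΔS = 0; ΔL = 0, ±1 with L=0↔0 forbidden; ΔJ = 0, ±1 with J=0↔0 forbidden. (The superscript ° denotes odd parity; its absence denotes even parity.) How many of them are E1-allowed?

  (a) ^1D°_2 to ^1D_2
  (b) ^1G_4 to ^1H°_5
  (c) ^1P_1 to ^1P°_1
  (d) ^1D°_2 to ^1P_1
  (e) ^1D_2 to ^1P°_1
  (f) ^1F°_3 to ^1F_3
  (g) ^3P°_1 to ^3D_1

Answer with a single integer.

(a) allowed
(b) allowed
(c) allowed
(d) allowed
(e) allowed
(f) allowed
(g) allowed
Total allowed: 7 of 7.

7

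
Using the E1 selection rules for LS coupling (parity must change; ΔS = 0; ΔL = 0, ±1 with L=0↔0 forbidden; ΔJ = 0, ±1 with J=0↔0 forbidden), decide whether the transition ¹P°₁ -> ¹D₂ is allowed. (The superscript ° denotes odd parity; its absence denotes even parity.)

allowed

Initial level: S=0, L=1, J=1, parity odd. Final level: S=0, L=2, J=2, parity even.
Parity must change: odd → even — ✓.
ΔS = 0: S: 0 → 0 — ✓.
ΔL = 0, ±1 (not L=0↔0): L: 1 → 2, ΔL = +1 — ✓.
ΔJ = 0, ±1 (not J=0↔0): J: 1 → 2, ΔJ = +1 — ✓.
All four E1 rules are satisfied.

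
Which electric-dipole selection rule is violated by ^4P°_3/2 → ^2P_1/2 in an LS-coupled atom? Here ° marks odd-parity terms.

Reading off the term symbols: S 3/2→1/2, L 1→1, J 3/2→1/2, parity odd→even.
Parity must change: odd → even — ok.
ΔS = 0: S: 3/2 → 1/2 — fails.
ΔL = 0, ±1 (not L=0↔0): L: 1 → 1, ΔL = +0 — ok.
ΔJ = 0, ±1 (not J=0↔0): J: 3/2 → 1/2, ΔJ = -1 — ok.

the ΔS = 0 rule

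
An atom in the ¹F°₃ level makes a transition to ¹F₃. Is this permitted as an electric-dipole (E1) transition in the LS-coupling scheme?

Reading off the term symbols: S 0→0, L 3→3, J 3→3, parity odd→even.
Parity must change: odd → even — passes.
ΔS = 0: S: 0 → 0 — passes.
ΔL = 0, ±1 (not L=0↔0): L: 3 → 3, ΔL = +0 — passes.
ΔJ = 0, ±1 (not J=0↔0): J: 3 → 3, ΔJ = +0 — passes.
All four E1 rules are satisfied.

allowed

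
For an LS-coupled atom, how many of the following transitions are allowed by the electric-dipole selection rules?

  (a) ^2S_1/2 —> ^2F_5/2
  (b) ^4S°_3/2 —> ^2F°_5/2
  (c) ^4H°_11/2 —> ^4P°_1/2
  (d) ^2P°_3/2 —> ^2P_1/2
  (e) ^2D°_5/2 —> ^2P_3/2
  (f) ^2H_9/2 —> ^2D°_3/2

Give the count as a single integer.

(a) forbidden (parity, ΔL, ΔJ fail)
(b) forbidden (parity, ΔS, ΔL fail)
(c) forbidden (parity, ΔL, ΔJ fail)
(d) allowed
(e) allowed
(f) forbidden (ΔL, ΔJ fail)
Total allowed: 2 of 6.

2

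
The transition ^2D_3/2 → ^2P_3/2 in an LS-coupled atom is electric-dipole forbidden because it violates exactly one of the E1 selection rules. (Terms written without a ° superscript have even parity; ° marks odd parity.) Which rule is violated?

Initial level: S=1/2, L=2, J=3/2, parity even. Final level: S=1/2, L=1, J=3/2, parity even.
ΔS = 0: S: 1/2 → 1/2 — satisfied.
Parity must change: even → even — violated.
ΔL = 0, ±1 (not L=0↔0): L: 2 → 1, ΔL = -1 — satisfied.
ΔJ = 0, ±1 (not J=0↔0): J: 3/2 → 3/2, ΔJ = +0 — satisfied.

parity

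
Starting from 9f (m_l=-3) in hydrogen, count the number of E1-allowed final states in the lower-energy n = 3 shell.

E1 requires Δl = ±1, so l_f ∈ {2, 4}; with 0 ≤ l_f ≤ n_f−1 = 2, the allowed l_f values are {2}.
For l_f = 2: m_f ∈ {m_i−1, m_i, m_i+1} ∩ [−2, 2] = {-2} → 1 state.
Total: 1.

1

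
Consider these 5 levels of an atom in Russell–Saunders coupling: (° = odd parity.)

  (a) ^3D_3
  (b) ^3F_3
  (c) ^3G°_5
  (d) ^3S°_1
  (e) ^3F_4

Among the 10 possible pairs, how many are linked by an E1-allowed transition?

(a)–(b): forbidden (parity).
(a)–(c): forbidden (ΔL, ΔJ).
(a)–(d): forbidden (ΔL, ΔJ).
(a)–(e): forbidden (parity).
(b)–(c): forbidden (ΔJ).
(b)–(d): forbidden (ΔL, ΔJ).
(b)–(e): forbidden (parity).
(c)–(d): forbidden (parity, ΔL, ΔJ).
(c)–(e): allowed.
(d)–(e): forbidden (ΔL, ΔJ).
Allowed pairs: 1 of 10.

1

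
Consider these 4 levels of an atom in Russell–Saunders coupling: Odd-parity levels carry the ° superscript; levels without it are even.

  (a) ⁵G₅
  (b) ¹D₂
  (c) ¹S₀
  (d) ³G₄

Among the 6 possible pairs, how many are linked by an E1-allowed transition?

0

(a)–(b): forbidden (parity, ΔS, ΔL, ΔJ).
(a)–(c): forbidden (parity, ΔS, ΔL, ΔJ).
(a)–(d): forbidden (parity, ΔS).
(b)–(c): forbidden (parity, ΔL, ΔJ).
(b)–(d): forbidden (parity, ΔS, ΔL, ΔJ).
(c)–(d): forbidden (parity, ΔS, ΔL, ΔJ).
Allowed pairs: 0 of 6.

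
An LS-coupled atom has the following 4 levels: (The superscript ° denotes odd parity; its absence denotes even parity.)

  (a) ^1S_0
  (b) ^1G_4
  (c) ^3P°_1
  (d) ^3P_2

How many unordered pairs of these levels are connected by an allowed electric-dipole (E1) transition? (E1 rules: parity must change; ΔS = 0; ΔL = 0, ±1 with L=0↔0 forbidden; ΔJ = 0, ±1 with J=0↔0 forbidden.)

1

(a)–(b): forbidden (parity, ΔL, ΔJ).
(a)–(c): forbidden (ΔS).
(a)–(d): forbidden (parity, ΔS, ΔJ).
(b)–(c): forbidden (ΔS, ΔL, ΔJ).
(b)–(d): forbidden (parity, ΔS, ΔL, ΔJ).
(c)–(d): allowed.
Allowed pairs: 1 of 6.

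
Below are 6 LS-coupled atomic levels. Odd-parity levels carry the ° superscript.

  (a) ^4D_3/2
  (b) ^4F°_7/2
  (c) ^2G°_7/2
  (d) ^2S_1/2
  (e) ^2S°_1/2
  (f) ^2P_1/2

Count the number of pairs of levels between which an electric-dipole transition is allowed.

(a)–(b): forbidden (ΔJ).
(a)–(c): forbidden (ΔS, ΔL, ΔJ).
(a)–(d): forbidden (parity, ΔS, ΔL).
(a)–(e): forbidden (ΔS, ΔL).
(a)–(f): forbidden (parity, ΔS).
(b)–(c): forbidden (parity, ΔS).
(b)–(d): forbidden (ΔS, ΔL, ΔJ).
(b)–(e): forbidden (parity, ΔS, ΔL, ΔJ).
(b)–(f): forbidden (ΔS, ΔL, ΔJ).
(c)–(d): forbidden (ΔL, ΔJ).
(c)–(e): forbidden (parity, ΔL, ΔJ).
(c)–(f): forbidden (ΔL, ΔJ).
(d)–(e): forbidden (ΔL).
(d)–(f): forbidden (parity).
(e)–(f): allowed.
Allowed pairs: 1 of 15.

1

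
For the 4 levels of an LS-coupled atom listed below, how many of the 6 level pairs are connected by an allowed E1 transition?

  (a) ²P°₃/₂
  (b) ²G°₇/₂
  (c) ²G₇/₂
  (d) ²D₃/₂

2

(a)–(b): forbidden (parity, ΔL, ΔJ).
(a)–(c): forbidden (ΔL, ΔJ).
(a)–(d): allowed.
(b)–(c): allowed.
(b)–(d): forbidden (ΔL, ΔJ).
(c)–(d): forbidden (parity, ΔL, ΔJ).
Allowed pairs: 2 of 6.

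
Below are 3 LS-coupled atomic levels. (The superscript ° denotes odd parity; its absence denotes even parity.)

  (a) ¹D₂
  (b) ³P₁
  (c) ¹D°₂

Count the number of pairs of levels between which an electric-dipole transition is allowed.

(a)–(b): forbidden (parity, ΔS).
(a)–(c): allowed.
(b)–(c): forbidden (ΔS).
Allowed pairs: 1 of 3.

1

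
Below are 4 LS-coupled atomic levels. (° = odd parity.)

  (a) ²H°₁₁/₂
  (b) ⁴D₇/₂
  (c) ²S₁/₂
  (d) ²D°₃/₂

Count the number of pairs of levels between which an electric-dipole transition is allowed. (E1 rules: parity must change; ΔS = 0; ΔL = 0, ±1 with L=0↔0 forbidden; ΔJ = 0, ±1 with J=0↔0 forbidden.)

(a)–(b): forbidden (ΔS, ΔL, ΔJ).
(a)–(c): forbidden (ΔL, ΔJ).
(a)–(d): forbidden (parity, ΔL, ΔJ).
(b)–(c): forbidden (parity, ΔS, ΔL, ΔJ).
(b)–(d): forbidden (ΔS, ΔJ).
(c)–(d): forbidden (ΔL).
Allowed pairs: 0 of 6.

0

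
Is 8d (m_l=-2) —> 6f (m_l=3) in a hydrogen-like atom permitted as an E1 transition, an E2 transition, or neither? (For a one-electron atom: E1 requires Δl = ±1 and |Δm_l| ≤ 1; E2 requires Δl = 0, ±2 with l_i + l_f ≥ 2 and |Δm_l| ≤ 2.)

neither

Δl = 3 − 2 = +1; l_i + l_f = 5.
Δm_l = +5.
E1 (Δl = ±1, |Δm_l| ≤ 1): not satisfied.
E2 (Δl = 0,±2, l_i+l_f ≥ 2, |Δm_l| ≤ 2): not satisfied.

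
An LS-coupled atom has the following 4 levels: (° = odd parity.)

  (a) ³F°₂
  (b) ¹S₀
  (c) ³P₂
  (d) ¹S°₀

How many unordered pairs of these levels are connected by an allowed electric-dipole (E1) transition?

0

(a)–(b): forbidden (ΔS, ΔL, ΔJ).
(a)–(c): forbidden (ΔL).
(a)–(d): forbidden (parity, ΔS, ΔL, ΔJ).
(b)–(c): forbidden (parity, ΔS, ΔJ).
(b)–(d): forbidden (ΔL, ΔJ).
(c)–(d): forbidden (ΔS, ΔJ).
Allowed pairs: 0 of 6.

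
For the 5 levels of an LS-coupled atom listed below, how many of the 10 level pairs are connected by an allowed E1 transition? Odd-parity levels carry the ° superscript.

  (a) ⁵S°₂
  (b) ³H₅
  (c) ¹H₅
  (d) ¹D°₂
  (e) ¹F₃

1

(a)–(b): forbidden (ΔS, ΔL, ΔJ).
(a)–(c): forbidden (ΔS, ΔL, ΔJ).
(a)–(d): forbidden (parity, ΔS, ΔL).
(a)–(e): forbidden (ΔS, ΔL).
(b)–(c): forbidden (parity, ΔS).
(b)–(d): forbidden (ΔS, ΔL, ΔJ).
(b)–(e): forbidden (parity, ΔS, ΔL, ΔJ).
(c)–(d): forbidden (ΔL, ΔJ).
(c)–(e): forbidden (parity, ΔL, ΔJ).
(d)–(e): allowed.
Allowed pairs: 1 of 10.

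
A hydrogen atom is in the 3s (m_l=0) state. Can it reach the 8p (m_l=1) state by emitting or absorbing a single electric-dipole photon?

allowed

Initial l = 0, final l = 1, so Δl = +1. E1 requires Δl = ±1: ok.
m_l: 0 → 1 (Δm_l = +1). |Δm_l| ≤ 1 ok.
All E1 selection rules are satisfied.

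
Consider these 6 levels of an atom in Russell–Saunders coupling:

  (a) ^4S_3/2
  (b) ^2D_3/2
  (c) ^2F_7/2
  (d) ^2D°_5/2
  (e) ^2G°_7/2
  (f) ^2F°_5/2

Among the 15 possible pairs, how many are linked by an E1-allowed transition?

(a)–(b): forbidden (parity, ΔS, ΔL).
(a)–(c): forbidden (parity, ΔS, ΔL, ΔJ).
(a)–(d): forbidden (ΔS, ΔL).
(a)–(e): forbidden (ΔS, ΔL, ΔJ).
(a)–(f): forbidden (ΔS, ΔL).
(b)–(c): forbidden (parity, ΔJ).
(b)–(d): allowed.
(b)–(e): forbidden (ΔL, ΔJ).
(b)–(f): allowed.
(c)–(d): allowed.
(c)–(e): allowed.
(c)–(f): allowed.
(d)–(e): forbidden (parity, ΔL).
(d)–(f): forbidden (parity).
(e)–(f): forbidden (parity).
Allowed pairs: 5 of 15.

5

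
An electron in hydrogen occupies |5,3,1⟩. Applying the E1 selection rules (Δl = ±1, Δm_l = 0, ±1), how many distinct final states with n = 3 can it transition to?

E1 requires Δl = ±1, so l_f ∈ {2, 4}; with 0 ≤ l_f ≤ n_f−1 = 2, the allowed l_f values are {2}.
For l_f = 2: m_f ∈ {m_i−1, m_i, m_i+1} ∩ [−2, 2] = {0, 1, 2} → 3 states.
Total: 3.

3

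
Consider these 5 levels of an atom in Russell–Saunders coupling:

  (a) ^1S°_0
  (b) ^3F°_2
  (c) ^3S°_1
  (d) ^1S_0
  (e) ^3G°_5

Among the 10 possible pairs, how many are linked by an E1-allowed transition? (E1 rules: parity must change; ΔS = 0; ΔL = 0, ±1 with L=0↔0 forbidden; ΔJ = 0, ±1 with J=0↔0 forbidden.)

(a)–(b): forbidden (parity, ΔS, ΔL, ΔJ).
(a)–(c): forbidden (parity, ΔS, ΔL).
(a)–(d): forbidden (ΔL, ΔJ).
(a)–(e): forbidden (parity, ΔS, ΔL, ΔJ).
(b)–(c): forbidden (parity, ΔL).
(b)–(d): forbidden (ΔS, ΔL, ΔJ).
(b)–(e): forbidden (parity, ΔJ).
(c)–(d): forbidden (ΔS, ΔL).
(c)–(e): forbidden (parity, ΔL, ΔJ).
(d)–(e): forbidden (ΔS, ΔL, ΔJ).
Allowed pairs: 0 of 10.

0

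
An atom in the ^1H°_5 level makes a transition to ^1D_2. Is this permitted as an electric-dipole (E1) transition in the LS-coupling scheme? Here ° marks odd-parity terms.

forbidden

Initial level: S=0, L=5, J=5, parity odd. Final level: S=0, L=2, J=2, parity even.
Parity must change: odd → even — satisfied.
ΔL = 0, ±1 (not L=0↔0): L: 5 → 2, ΔL = -3 — violated.
ΔS = 0: S: 0 → 0 — satisfied.
ΔJ = 0, ±1 (not J=0↔0): J: 5 → 2, ΔJ = -3 — violated.
Rule(s) violated: ΔL, ΔJ.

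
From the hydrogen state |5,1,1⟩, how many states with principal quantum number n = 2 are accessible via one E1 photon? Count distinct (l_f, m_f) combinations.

E1 requires Δl = ±1, so l_f ∈ {0, 2}; with 0 ≤ l_f ≤ n_f−1 = 1, the allowed l_f values are {0}.
For l_f = 0: m_f ∈ {m_i−1, m_i, m_i+1} ∩ [−0, 0] = {0} → 1 state.
Total: 1.

1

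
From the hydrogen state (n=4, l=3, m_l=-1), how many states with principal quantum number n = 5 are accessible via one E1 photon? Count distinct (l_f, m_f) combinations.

E1 requires Δl = ±1, so l_f ∈ {2, 4}; with 0 ≤ l_f ≤ n_f−1 = 4, the allowed l_f values are {2, 4}.
For l_f = 2: m_f ∈ {m_i−1, m_i, m_i+1} ∩ [−2, 2] = {-2, -1, 0} → 3 states.
For l_f = 4: m_f ∈ {m_i−1, m_i, m_i+1} ∩ [−4, 4] = {-2, -1, 0} → 3 states.
Total: 6.

6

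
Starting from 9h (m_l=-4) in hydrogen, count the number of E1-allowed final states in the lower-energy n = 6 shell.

E1 requires Δl = ±1, so l_f ∈ {4, 6}; with 0 ≤ l_f ≤ n_f−1 = 5, the allowed l_f values are {4}.
For l_f = 4: m_f ∈ {m_i−1, m_i, m_i+1} ∩ [−4, 4] = {-4, -3} → 2 states.
Total: 2.

2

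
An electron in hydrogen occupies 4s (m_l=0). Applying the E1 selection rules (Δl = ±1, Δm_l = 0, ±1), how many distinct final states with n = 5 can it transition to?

E1 requires Δl = ±1, so l_f ∈ {-1, 1}; with 0 ≤ l_f ≤ n_f−1 = 4, the allowed l_f values are {1}.
For l_f = 1: m_f ∈ {m_i−1, m_i, m_i+1} ∩ [−1, 1] = {-1, 0, 1} → 3 states.
Total: 3.

3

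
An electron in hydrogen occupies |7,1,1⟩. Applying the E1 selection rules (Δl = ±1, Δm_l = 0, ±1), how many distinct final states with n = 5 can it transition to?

E1 requires Δl = ±1, so l_f ∈ {0, 2}; with 0 ≤ l_f ≤ n_f−1 = 4, the allowed l_f values are {0, 2}.
For l_f = 0: m_f ∈ {m_i−1, m_i, m_i+1} ∩ [−0, 0] = {0} → 1 state.
For l_f = 2: m_f ∈ {m_i−1, m_i, m_i+1} ∩ [−2, 2] = {0, 1, 2} → 3 states.
Total: 4.

4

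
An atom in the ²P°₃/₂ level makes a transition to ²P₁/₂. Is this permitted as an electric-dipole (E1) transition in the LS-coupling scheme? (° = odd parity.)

Parity must change: odd → even — passes.
ΔL = 0, ±1 (not L=0↔0): L: 1 → 1, ΔL = +0 — passes.
ΔJ = 0, ±1 (not J=0↔0): J: 3/2 → 1/2, ΔJ = -1 — passes.
ΔS = 0: S: 1/2 → 1/2 — passes.
All four E1 rules are satisfied.

allowed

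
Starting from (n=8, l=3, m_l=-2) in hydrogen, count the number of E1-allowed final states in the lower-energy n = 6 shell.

5

E1 requires Δl = ±1, so l_f ∈ {2, 4}; with 0 ≤ l_f ≤ n_f−1 = 5, the allowed l_f values are {2, 4}.
For l_f = 2: m_f ∈ {m_i−1, m_i, m_i+1} ∩ [−2, 2] = {-2, -1} → 2 states.
For l_f = 4: m_f ∈ {m_i−1, m_i, m_i+1} ∩ [−4, 4] = {-3, -2, -1} → 3 states.
Total: 5.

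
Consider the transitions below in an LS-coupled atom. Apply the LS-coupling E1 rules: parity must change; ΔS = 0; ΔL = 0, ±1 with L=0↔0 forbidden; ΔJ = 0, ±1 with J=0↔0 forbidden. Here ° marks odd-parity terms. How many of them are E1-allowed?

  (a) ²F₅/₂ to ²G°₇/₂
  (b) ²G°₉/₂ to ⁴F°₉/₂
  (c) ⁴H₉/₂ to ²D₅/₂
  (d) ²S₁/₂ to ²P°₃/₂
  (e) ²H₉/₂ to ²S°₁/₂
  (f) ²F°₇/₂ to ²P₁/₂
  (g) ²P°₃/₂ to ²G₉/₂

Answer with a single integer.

(a) allowed
(b) forbidden (parity, ΔS fail)
(c) forbidden (parity, ΔS, ΔL, ΔJ fail)
(d) allowed
(e) forbidden (ΔL, ΔJ fail)
(f) forbidden (ΔL, ΔJ fail)
(g) forbidden (ΔL, ΔJ fail)
Total allowed: 2 of 7.

2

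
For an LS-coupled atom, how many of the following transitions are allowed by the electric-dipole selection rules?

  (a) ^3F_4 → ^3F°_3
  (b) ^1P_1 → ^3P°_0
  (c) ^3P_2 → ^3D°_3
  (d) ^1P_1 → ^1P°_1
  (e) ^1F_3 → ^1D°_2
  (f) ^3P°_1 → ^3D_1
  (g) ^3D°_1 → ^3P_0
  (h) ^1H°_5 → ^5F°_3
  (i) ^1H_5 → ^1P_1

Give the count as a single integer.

6

(a) allowed
(b) forbidden (ΔS fails)
(c) allowed
(d) allowed
(e) allowed
(f) allowed
(g) allowed
(h) forbidden (parity, ΔS, ΔL, ΔJ fail)
(i) forbidden (parity, ΔL, ΔJ fail)
Total allowed: 6 of 9.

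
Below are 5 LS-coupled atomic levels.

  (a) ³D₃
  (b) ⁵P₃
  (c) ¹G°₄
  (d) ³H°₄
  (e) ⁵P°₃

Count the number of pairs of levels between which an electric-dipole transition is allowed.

(a)–(b): forbidden (parity, ΔS).
(a)–(c): forbidden (ΔS, ΔL).
(a)–(d): forbidden (ΔL).
(a)–(e): forbidden (ΔS).
(b)–(c): forbidden (ΔS, ΔL).
(b)–(d): forbidden (ΔS, ΔL).
(b)–(e): allowed.
(c)–(d): forbidden (parity, ΔS).
(c)–(e): forbidden (parity, ΔS, ΔL).
(d)–(e): forbidden (parity, ΔS, ΔL).
Allowed pairs: 1 of 10.

1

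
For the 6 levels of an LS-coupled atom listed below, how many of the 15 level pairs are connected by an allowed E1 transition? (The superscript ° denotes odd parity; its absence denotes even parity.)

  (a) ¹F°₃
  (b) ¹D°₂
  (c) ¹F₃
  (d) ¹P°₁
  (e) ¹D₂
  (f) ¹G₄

(a)–(b): forbidden (parity).
(a)–(c): allowed.
(a)–(d): forbidden (parity, ΔL, ΔJ).
(a)–(e): allowed.
(a)–(f): allowed.
(b)–(c): allowed.
(b)–(d): forbidden (parity).
(b)–(e): allowed.
(b)–(f): forbidden (ΔL, ΔJ).
(c)–(d): forbidden (ΔL, ΔJ).
(c)–(e): forbidden (parity).
(c)–(f): forbidden (parity).
(d)–(e): allowed.
(d)–(f): forbidden (ΔL, ΔJ).
(e)–(f): forbidden (parity, ΔL, ΔJ).
Allowed pairs: 6 of 15.

6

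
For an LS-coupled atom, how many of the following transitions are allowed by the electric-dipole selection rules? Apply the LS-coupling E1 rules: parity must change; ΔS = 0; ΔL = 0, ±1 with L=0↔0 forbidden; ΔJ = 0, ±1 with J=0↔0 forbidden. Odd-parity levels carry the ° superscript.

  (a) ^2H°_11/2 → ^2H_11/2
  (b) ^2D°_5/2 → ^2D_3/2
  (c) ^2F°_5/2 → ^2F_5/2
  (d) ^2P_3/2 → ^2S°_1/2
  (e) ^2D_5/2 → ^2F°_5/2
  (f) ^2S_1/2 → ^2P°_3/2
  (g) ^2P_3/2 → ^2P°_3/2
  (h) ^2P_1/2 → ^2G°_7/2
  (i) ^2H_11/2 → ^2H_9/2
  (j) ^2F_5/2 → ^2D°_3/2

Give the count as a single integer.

8

(a) allowed
(b) allowed
(c) allowed
(d) allowed
(e) allowed
(f) allowed
(g) allowed
(h) forbidden (ΔL, ΔJ fail)
(i) forbidden (parity fails)
(j) allowed
Total allowed: 8 of 10.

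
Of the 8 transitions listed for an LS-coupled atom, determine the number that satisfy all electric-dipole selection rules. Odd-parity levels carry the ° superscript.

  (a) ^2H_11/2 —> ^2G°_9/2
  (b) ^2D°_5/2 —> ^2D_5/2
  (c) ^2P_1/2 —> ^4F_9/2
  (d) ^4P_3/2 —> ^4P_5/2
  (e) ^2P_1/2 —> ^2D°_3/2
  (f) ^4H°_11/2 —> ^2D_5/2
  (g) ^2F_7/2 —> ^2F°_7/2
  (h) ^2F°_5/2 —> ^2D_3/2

5

(a) allowed
(b) allowed
(c) forbidden (parity, ΔS, ΔL, ΔJ fail)
(d) forbidden (parity fails)
(e) allowed
(f) forbidden (ΔS, ΔL, ΔJ fail)
(g) allowed
(h) allowed
Total allowed: 5 of 8.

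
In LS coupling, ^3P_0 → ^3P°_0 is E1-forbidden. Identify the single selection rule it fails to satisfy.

the J=0 ↔ J=0 exclusion

Initial level: S=1, L=1, J=0, parity even. Final level: S=1, L=1, J=0, parity odd.
Parity must change: even → odd — passes.
ΔS = 0: S: 1 → 1 — passes.
ΔL = 0, ±1 (not L=0↔0): L: 1 → 1, ΔL = +0 — passes.
ΔJ = 0, ±1 (not J=0↔0): J: 0 → 0, ΔJ = +0 — fails.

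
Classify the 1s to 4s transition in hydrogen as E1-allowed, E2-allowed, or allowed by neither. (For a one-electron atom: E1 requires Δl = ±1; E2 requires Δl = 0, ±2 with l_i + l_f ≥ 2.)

neither

Δl = 0 − 0 = +0; l_i + l_f = 0.
E1 (Δl = ±1): not satisfied.
E2 (Δl = 0,±2, l_i+l_f ≥ 2): not satisfied.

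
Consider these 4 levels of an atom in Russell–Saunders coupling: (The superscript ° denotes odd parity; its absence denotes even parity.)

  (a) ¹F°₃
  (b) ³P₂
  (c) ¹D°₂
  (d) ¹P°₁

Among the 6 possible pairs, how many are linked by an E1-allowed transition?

0

(a)–(b): forbidden (ΔS, ΔL).
(a)–(c): forbidden (parity).
(a)–(d): forbidden (parity, ΔL, ΔJ).
(b)–(c): forbidden (ΔS).
(b)–(d): forbidden (ΔS).
(c)–(d): forbidden (parity).
Allowed pairs: 0 of 6.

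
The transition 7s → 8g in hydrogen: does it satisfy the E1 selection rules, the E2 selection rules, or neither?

Δl = 4 − 0 = +4; l_i + l_f = 4.
E1 (Δl = ±1): not satisfied.
E2 (Δl = 0,±2, l_i+l_f ≥ 2): not satisfied.

neither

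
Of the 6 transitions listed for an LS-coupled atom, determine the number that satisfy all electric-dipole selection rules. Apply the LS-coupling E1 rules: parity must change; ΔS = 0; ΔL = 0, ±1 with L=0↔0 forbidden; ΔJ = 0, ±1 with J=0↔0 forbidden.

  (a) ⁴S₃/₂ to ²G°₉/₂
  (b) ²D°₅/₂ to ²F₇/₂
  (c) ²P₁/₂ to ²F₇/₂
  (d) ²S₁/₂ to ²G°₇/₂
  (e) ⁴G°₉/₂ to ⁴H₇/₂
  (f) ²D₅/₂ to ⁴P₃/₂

2

(a) forbidden (ΔS, ΔL, ΔJ fail)
(b) allowed
(c) forbidden (parity, ΔL, ΔJ fail)
(d) forbidden (ΔL, ΔJ fail)
(e) allowed
(f) forbidden (parity, ΔS fail)
Total allowed: 2 of 6.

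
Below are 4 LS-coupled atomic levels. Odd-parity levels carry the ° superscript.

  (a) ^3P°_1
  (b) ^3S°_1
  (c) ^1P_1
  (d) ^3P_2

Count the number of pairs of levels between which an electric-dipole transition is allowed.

2

(a)–(b): forbidden (parity).
(a)–(c): forbidden (ΔS).
(a)–(d): allowed.
(b)–(c): forbidden (ΔS).
(b)–(d): allowed.
(c)–(d): forbidden (parity, ΔS).
Allowed pairs: 2 of 6.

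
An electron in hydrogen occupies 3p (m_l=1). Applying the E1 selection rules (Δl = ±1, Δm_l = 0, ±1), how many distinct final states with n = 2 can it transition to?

1

E1 requires Δl = ±1, so l_f ∈ {0, 2}; with 0 ≤ l_f ≤ n_f−1 = 1, the allowed l_f values are {0}.
For l_f = 0: m_f ∈ {m_i−1, m_i, m_i+1} ∩ [−0, 0] = {0} → 1 state.
Total: 1.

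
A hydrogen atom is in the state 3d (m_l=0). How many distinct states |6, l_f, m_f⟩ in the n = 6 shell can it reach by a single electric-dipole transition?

E1 requires Δl = ±1, so l_f ∈ {1, 3}; with 0 ≤ l_f ≤ n_f−1 = 5, the allowed l_f values are {1, 3}.
For l_f = 1: m_f ∈ {m_i−1, m_i, m_i+1} ∩ [−1, 1] = {-1, 0, 1} → 3 states.
For l_f = 3: m_f ∈ {m_i−1, m_i, m_i+1} ∩ [−3, 3] = {-1, 0, 1} → 3 states.
Total: 6.

6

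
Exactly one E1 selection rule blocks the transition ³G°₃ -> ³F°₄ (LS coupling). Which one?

Parity must change: odd → odd — violated.
ΔS = 0: S: 1 → 1 — satisfied.
ΔL = 0, ±1 (not L=0↔0): L: 4 → 3, ΔL = -1 — satisfied.
ΔJ = 0, ±1 (not J=0↔0): J: 3 → 4, ΔJ = +1 — satisfied.

parity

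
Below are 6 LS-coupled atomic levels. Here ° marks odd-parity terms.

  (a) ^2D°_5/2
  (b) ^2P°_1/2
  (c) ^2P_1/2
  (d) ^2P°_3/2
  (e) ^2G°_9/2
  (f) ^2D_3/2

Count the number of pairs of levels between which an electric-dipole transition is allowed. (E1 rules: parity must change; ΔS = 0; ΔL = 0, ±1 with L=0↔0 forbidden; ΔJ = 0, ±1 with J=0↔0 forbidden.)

(a)–(b): forbidden (parity, ΔJ).
(a)–(c): forbidden (ΔJ).
(a)–(d): forbidden (parity).
(a)–(e): forbidden (parity, ΔL, ΔJ).
(a)–(f): allowed.
(b)–(c): allowed.
(b)–(d): forbidden (parity).
(b)–(e): forbidden (parity, ΔL, ΔJ).
(b)–(f): allowed.
(c)–(d): allowed.
(c)–(e): forbidden (ΔL, ΔJ).
(c)–(f): forbidden (parity).
(d)–(e): forbidden (parity, ΔL, ΔJ).
(d)–(f): allowed.
(e)–(f): forbidden (ΔL, ΔJ).
Allowed pairs: 5 of 15.

5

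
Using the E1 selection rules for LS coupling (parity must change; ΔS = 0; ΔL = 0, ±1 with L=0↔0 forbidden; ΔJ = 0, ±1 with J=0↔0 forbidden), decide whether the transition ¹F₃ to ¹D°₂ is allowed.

Initial level: S=0, L=3, J=3, parity even. Final level: S=0, L=2, J=2, parity odd.
Parity must change: even → odd — ok.
ΔS = 0: S: 0 → 0 — ok.
ΔL = 0, ±1 (not L=0↔0): L: 3 → 2, ΔL = -1 — ok.
ΔJ = 0, ±1 (not J=0↔0): J: 3 → 2, ΔJ = -1 — ok.
All four E1 rules are satisfied.

allowed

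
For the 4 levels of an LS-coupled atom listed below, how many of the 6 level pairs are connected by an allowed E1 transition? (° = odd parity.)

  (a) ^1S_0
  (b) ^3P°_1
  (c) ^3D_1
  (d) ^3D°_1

(a)–(b): forbidden (ΔS).
(a)–(c): forbidden (parity, ΔS, ΔL).
(a)–(d): forbidden (ΔS, ΔL).
(b)–(c): allowed.
(b)–(d): forbidden (parity).
(c)–(d): allowed.
Allowed pairs: 2 of 6.

2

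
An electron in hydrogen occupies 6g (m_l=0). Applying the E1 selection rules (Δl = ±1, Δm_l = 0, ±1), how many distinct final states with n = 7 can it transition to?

E1 requires Δl = ±1, so l_f ∈ {3, 5}; with 0 ≤ l_f ≤ n_f−1 = 6, the allowed l_f values are {3, 5}.
For l_f = 3: m_f ∈ {m_i−1, m_i, m_i+1} ∩ [−3, 3] = {-1, 0, 1} → 3 states.
For l_f = 5: m_f ∈ {m_i−1, m_i, m_i+1} ∩ [−5, 5] = {-1, 0, 1} → 3 states.
Total: 6.

6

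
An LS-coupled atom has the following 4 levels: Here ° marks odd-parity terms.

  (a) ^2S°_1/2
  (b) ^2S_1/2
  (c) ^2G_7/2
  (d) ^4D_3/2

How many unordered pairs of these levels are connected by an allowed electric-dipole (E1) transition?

0

(a)–(b): forbidden (ΔL).
(a)–(c): forbidden (ΔL, ΔJ).
(a)–(d): forbidden (ΔS, ΔL).
(b)–(c): forbidden (parity, ΔL, ΔJ).
(b)–(d): forbidden (parity, ΔS, ΔL).
(c)–(d): forbidden (parity, ΔS, ΔL, ΔJ).
Allowed pairs: 0 of 6.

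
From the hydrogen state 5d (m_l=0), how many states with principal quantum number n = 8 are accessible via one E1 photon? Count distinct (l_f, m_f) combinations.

E1 requires Δl = ±1, so l_f ∈ {1, 3}; with 0 ≤ l_f ≤ n_f−1 = 7, the allowed l_f values are {1, 3}.
For l_f = 1: m_f ∈ {m_i−1, m_i, m_i+1} ∩ [−1, 1] = {-1, 0, 1} → 3 states.
For l_f = 3: m_f ∈ {m_i−1, m_i, m_i+1} ∩ [−3, 3] = {-1, 0, 1} → 3 states.
Total: 6.

6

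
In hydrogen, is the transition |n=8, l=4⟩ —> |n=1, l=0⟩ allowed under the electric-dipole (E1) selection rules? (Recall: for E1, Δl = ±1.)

forbidden

Initial l = 4, final l = 0, so Δl = -4. E1 requires Δl = ±1: violated.
The transition is electric-dipole forbidden.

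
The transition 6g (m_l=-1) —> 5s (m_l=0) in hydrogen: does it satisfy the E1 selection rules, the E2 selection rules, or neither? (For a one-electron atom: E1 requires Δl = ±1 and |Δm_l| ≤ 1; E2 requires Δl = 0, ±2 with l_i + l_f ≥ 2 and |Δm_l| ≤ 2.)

neither

Δl = 0 − 4 = -4; l_i + l_f = 4.
Δm_l = +1.
E1 (Δl = ±1, |Δm_l| ≤ 1): not satisfied.
E2 (Δl = 0,±2, l_i+l_f ≥ 2, |Δm_l| ≤ 2): not satisfied.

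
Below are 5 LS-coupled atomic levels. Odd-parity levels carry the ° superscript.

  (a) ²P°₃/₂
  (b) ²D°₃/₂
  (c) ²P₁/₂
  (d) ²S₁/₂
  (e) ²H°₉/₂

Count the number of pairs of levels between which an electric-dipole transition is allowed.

(a)–(b): forbidden (parity).
(a)–(c): allowed.
(a)–(d): allowed.
(a)–(e): forbidden (parity, ΔL, ΔJ).
(b)–(c): allowed.
(b)–(d): forbidden (ΔL).
(b)–(e): forbidden (parity, ΔL, ΔJ).
(c)–(d): forbidden (parity).
(c)–(e): forbidden (ΔL, ΔJ).
(d)–(e): forbidden (ΔL, ΔJ).
Allowed pairs: 3 of 10.

3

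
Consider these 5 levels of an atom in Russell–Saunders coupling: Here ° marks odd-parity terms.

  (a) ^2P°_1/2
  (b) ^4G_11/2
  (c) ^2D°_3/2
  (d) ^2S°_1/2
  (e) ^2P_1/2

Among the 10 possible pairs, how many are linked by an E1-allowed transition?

3

(a)–(b): forbidden (ΔS, ΔL, ΔJ).
(a)–(c): forbidden (parity).
(a)–(d): forbidden (parity).
(a)–(e): allowed.
(b)–(c): forbidden (ΔS, ΔL, ΔJ).
(b)–(d): forbidden (ΔS, ΔL, ΔJ).
(b)–(e): forbidden (parity, ΔS, ΔL, ΔJ).
(c)–(d): forbidden (parity, ΔL).
(c)–(e): allowed.
(d)–(e): allowed.
Allowed pairs: 3 of 10.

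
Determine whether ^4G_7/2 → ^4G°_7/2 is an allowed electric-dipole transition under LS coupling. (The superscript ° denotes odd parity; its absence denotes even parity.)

allowed

Parity must change: even → odd — ok.
ΔS = 0: S: 3/2 → 3/2 — ok.
ΔL = 0, ±1 (not L=0↔0): L: 4 → 4, ΔL = +0 — ok.
ΔJ = 0, ±1 (not J=0↔0): J: 7/2 → 7/2, ΔJ = +0 — ok.
All four E1 rules are satisfied.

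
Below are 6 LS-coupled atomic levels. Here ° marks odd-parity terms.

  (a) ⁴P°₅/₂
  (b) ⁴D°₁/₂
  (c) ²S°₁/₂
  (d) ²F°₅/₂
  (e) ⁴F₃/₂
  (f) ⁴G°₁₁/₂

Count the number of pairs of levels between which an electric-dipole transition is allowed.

(a)–(b): forbidden (parity, ΔJ).
(a)–(c): forbidden (parity, ΔS, ΔJ).
(a)–(d): forbidden (parity, ΔS, ΔL).
(a)–(e): forbidden (ΔL).
(a)–(f): forbidden (parity, ΔL, ΔJ).
(b)–(c): forbidden (parity, ΔS, ΔL).
(b)–(d): forbidden (parity, ΔS, ΔJ).
(b)–(e): allowed.
(b)–(f): forbidden (parity, ΔL, ΔJ).
(c)–(d): forbidden (parity, ΔL, ΔJ).
(c)–(e): forbidden (ΔS, ΔL).
(c)–(f): forbidden (parity, ΔS, ΔL, ΔJ).
(d)–(e): forbidden (ΔS).
(d)–(f): forbidden (parity, ΔS, ΔJ).
(e)–(f): forbidden (ΔJ).
Allowed pairs: 1 of 15.

1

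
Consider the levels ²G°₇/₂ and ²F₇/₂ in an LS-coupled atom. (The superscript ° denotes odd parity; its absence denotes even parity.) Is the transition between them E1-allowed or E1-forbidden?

allowed

Initial level: S=1/2, L=4, J=7/2, parity odd. Final level: S=1/2, L=3, J=7/2, parity even.
ΔJ = 0, ±1 (not J=0↔0): J: 7/2 → 7/2, ΔJ = +0 — ok.
ΔL = 0, ±1 (not L=0↔0): L: 4 → 3, ΔL = -1 — ok.
Parity must change: odd → even — ok.
ΔS = 0: S: 1/2 → 1/2 — ok.
All four E1 rules are satisfied.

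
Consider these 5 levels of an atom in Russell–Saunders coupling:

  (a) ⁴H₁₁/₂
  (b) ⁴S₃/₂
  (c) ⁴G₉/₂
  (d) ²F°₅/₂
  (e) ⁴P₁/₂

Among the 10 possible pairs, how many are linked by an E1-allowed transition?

(a)–(b): forbidden (parity, ΔL, ΔJ).
(a)–(c): forbidden (parity).
(a)–(d): forbidden (ΔS, ΔL, ΔJ).
(a)–(e): forbidden (parity, ΔL, ΔJ).
(b)–(c): forbidden (parity, ΔL, ΔJ).
(b)–(d): forbidden (ΔS, ΔL).
(b)–(e): forbidden (parity).
(c)–(d): forbidden (ΔS, ΔJ).
(c)–(e): forbidden (parity, ΔL, ΔJ).
(d)–(e): forbidden (ΔS, ΔL, ΔJ).
Allowed pairs: 0 of 10.

0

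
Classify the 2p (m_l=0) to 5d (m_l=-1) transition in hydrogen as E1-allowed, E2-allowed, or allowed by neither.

E1

Δl = 2 − 1 = +1; l_i + l_f = 3.
Δm_l = -1.
E1 (Δl = ±1, |Δm_l| ≤ 1): satisfied.
E2 (Δl = 0,±2, l_i+l_f ≥ 2, |Δm_l| ≤ 2): not satisfied.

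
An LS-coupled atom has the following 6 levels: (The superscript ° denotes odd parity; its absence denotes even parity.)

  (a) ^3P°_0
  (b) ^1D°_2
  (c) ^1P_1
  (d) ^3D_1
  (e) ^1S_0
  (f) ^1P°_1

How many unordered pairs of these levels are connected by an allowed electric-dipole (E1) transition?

4

(a)–(b): forbidden (parity, ΔS, ΔJ).
(a)–(c): forbidden (ΔS).
(a)–(d): allowed.
(a)–(e): forbidden (ΔS, ΔJ).
(a)–(f): forbidden (parity, ΔS).
(b)–(c): allowed.
(b)–(d): forbidden (ΔS).
(b)–(e): forbidden (ΔL, ΔJ).
(b)–(f): forbidden (parity).
(c)–(d): forbidden (parity, ΔS).
(c)–(e): forbidden (parity).
(c)–(f): allowed.
(d)–(e): forbidden (parity, ΔS, ΔL).
(d)–(f): forbidden (ΔS).
(e)–(f): allowed.
Allowed pairs: 4 of 15.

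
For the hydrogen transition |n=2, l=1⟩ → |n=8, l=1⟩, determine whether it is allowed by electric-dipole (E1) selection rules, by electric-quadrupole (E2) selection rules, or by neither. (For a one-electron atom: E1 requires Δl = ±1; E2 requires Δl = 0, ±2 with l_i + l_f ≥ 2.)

Δl = 1 − 1 = +0; l_i + l_f = 2.
E1 (Δl = ±1): not satisfied.
E2 (Δl = 0,±2, l_i+l_f ≥ 2): satisfied.

E2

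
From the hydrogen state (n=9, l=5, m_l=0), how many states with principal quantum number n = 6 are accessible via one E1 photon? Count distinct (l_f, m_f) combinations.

E1 requires Δl = ±1, so l_f ∈ {4, 6}; with 0 ≤ l_f ≤ n_f−1 = 5, the allowed l_f values are {4}.
For l_f = 4: m_f ∈ {m_i−1, m_i, m_i+1} ∩ [−4, 4] = {-1, 0, 1} → 3 states.
Total: 3.

3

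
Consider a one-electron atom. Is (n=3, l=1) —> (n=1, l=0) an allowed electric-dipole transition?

allowed

Δl = 0 − 1 = -1; the E1 rule Δl = ±1 is passes.
All E1 selection rules are satisfied.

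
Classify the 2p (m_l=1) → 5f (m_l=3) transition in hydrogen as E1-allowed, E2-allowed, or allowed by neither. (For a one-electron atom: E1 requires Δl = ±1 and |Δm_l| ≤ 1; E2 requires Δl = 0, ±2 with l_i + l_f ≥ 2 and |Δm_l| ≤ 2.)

E2

Δl = 3 − 1 = +2; l_i + l_f = 4.
Δm_l = +2.
E1 (Δl = ±1, |Δm_l| ≤ 1): not satisfied.
E2 (Δl = 0,±2, l_i+l_f ≥ 2, |Δm_l| ≤ 2): satisfied.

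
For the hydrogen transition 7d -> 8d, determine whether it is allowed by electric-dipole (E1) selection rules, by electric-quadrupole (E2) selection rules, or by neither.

E2

Δl = 2 − 2 = +0; l_i + l_f = 4.
E1 (Δl = ±1): not satisfied.
E2 (Δl = 0,±2, l_i+l_f ≥ 2): satisfied.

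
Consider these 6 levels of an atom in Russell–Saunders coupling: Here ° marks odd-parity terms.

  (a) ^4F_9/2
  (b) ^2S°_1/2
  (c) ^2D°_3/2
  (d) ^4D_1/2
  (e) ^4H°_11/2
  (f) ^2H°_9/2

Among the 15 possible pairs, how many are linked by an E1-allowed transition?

0

(a)–(b): forbidden (ΔS, ΔL, ΔJ).
(a)–(c): forbidden (ΔS, ΔJ).
(a)–(d): forbidden (parity, ΔJ).
(a)–(e): forbidden (ΔL).
(a)–(f): forbidden (ΔS, ΔL).
(b)–(c): forbidden (parity, ΔL).
(b)–(d): forbidden (ΔS, ΔL).
(b)–(e): forbidden (parity, ΔS, ΔL, ΔJ).
(b)–(f): forbidden (parity, ΔL, ΔJ).
(c)–(d): forbidden (ΔS).
(c)–(e): forbidden (parity, ΔS, ΔL, ΔJ).
(c)–(f): forbidden (parity, ΔL, ΔJ).
(d)–(e): forbidden (ΔL, ΔJ).
(d)–(f): forbidden (ΔS, ΔL, ΔJ).
(e)–(f): forbidden (parity, ΔS).
Allowed pairs: 0 of 15.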